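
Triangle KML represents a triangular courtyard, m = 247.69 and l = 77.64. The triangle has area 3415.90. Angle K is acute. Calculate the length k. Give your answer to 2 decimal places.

177.27

From area = ½·m·l·sin K, we get sin K = 2·area/(m·l) ≈ 0.35526.
Taking the acute solution, ∠K ≈ 0.363 rad.
Law of cosines then gives k ≈ 177.27.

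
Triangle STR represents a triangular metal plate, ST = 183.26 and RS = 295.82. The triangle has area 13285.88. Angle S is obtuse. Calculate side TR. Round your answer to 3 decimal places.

From area = ½·RS·ST·sin S, we get sin S = 2·area/(RS·ST) ≈ 0.49015.
Taking the obtuse solution, ∠S ≈ 150.65°.
Law of cosines then gives TR ≈ 464.33.

464.328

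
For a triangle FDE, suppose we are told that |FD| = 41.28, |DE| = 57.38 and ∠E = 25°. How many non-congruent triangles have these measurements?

|DE|·sin E = 57.38·sin(25°) ≈ 24.25.
Since |DE| sin E < |FD| < |DE| (24.25 < 41.28 < 57.38), two triangles exist.

2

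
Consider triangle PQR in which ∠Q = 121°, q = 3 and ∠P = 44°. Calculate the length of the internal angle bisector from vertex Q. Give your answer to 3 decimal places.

The third angle is ∠R = 180° − ∠P − ∠Q = 15.00°.
Law of sines: p = q·sin P/sin Q ≈ 2.4312.
Law of sines: r = q·sin R/sin Q ≈ 0.90584.
The bisector from Q has length 2·r·p·cos(∠Q/2)/(r+p) ≈ 0.64995.

t_Q ≈ 0.650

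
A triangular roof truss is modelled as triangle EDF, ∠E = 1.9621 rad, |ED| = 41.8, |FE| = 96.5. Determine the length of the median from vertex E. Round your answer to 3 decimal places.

m_E ≈ 44.673

By the law of cosines, |DF|² = |FE|² + |ED|² − 2·|FE|·|ED|·cos E = 14136, so |DF| ≈ 118.9.
Median from E: ½√(2·|FE|² + 2·|ED|² − |DF|²) ≈ 44.673.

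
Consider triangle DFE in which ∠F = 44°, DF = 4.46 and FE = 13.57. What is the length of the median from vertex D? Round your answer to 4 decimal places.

m_D ≈ 4.7320

By the law of cosines, ED² = DF² + FE² − 2·DF·FE·cos F = 116.96, so ED ≈ 10.815.
Median from D: ½√(2·ED² + 2·DF² − FE²) ≈ 4.732.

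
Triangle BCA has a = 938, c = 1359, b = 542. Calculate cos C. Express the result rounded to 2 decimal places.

By the law of cosines, cos C = (a² + b² − c²) / (2·a·b) ≈ -0.66215, so ∠C ≈ 131.46°.

cos C ≈ -0.66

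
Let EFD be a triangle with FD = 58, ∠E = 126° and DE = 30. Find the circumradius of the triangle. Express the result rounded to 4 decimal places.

R ≈ 35.8460

Law of sines: sin F = DE·sin E/FD ≈ 0.41846.
Since FD ≥ DE, only the acute value applies: ∠F ≈ 24.74°.
Then ∠D = 180° − ∠E − ∠F ≈ 29.26°.
Law of sines gives EF = FD·sin D/sin E ≈ 35.044.
Circumradius = FD/(2 sin E) ≈ 35.846.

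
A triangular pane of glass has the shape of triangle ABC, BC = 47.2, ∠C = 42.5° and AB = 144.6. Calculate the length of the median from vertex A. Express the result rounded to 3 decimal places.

Law of sines: sin A = BC·sin C/AB ≈ 0.22052.
Since AB ≥ BC, only the acute value applies: ∠A ≈ 12.74°.
Then ∠B = 180° − ∠C − ∠A ≈ 124.76°.
Law of sines gives CA = AB·sin B/sin C ≈ 175.84.
Median from A: ½√(2·CA² + 2·AB² − BC²) ≈ 159.24.

159.240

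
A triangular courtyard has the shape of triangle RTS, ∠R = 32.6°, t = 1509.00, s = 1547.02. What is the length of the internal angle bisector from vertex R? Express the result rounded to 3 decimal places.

By the law of cosines, r² = t² + s² − 2·t·s·cos R = 7.3702e+05, so r ≈ 858.5.
The bisector from R has length 2·t·s·cos(∠R/2)/(t+s) ≈ 1466.4.

t_R ≈ 1466.365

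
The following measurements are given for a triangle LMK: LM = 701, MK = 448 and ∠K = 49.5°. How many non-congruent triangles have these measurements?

1

MK·sin K = 448·sin(49.5°) ≈ 340.7.
Since LM ≥ MK, exactly one triangle exists.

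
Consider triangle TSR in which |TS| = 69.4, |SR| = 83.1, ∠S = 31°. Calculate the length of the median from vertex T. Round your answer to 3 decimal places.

m_T ≈ 39.992

By the law of cosines, |RT|² = |TS|² + |SR|² − 2·|TS|·|SR|·cos S = 1835.2, so |RT| ≈ 42.839.
Median from T: ½√(2·|RT|² + 2·|TS|² − |SR|²) ≈ 39.992.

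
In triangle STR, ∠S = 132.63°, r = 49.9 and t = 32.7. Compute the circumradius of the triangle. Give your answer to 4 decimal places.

51.6195

By the law of cosines, s² = t² + r² − 2·t·r·cos S = 5769.5, so s ≈ 75.957.
Area = ½·t·r·sin S ≈ 600.27.
Circumradius = s/(2 sin S) ≈ 51.619.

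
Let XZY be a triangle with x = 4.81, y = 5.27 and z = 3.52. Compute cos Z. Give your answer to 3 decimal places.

By the law of cosines, cos Z = (y² + x² − z²) / (2·y·x) ≈ 0.75977, so ∠Z ≈ 40.56°.

cos Z ≈ 0.760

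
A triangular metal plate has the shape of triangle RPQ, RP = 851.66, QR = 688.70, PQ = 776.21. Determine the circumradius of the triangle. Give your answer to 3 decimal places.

By the law of cosines, cos R = (QR² + RP² − PQ²) / (2·QR·RP) ≈ 0.50903, so ∠R ≈ 59.40°.
Circumradius = PQ/(2 sin R) ≈ 450.89.

450.892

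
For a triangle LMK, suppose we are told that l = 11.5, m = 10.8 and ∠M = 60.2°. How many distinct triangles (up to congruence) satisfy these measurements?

l·sin M = 11.5·sin(60.2°) ≈ 9.979.
Since l sin M < m < l (9.979 < 10.8 < 11.5), two triangles exist.

2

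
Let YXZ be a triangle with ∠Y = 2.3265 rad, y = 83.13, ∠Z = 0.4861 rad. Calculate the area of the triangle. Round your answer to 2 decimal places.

The third angle is ∠X = π − ∠Z − ∠Y = 0.3290 rad.
Law of sines: x = y·sin X/sin Y ≈ 36.904.
Law of sines: z = y·sin Z/sin Y ≈ 53.363.
Area = ½·y·x·sin Z ≈ 716.62.

area ≈ 716.62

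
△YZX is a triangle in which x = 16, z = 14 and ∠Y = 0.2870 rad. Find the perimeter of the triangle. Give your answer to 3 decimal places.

By the law of cosines, y² = z² + x² − 2·z·x·cos Y = 22.324, so y ≈ 4.7249.
Semiperimeter s = (4.7249+14+16)/2 = 17.362.
Perimeter = 4.7249 + 14 + 16 = 34.725.

34.725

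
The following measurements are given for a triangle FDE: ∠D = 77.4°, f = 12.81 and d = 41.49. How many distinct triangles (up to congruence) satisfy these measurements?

1

f·sin D = 12.81·sin(77.4°) ≈ 12.5.
Since d ≥ f, exactly one triangle exists.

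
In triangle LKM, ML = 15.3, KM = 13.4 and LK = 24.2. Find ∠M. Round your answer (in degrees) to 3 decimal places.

114.800

By the law of cosines, cos M = (KM² + ML² − LK²) / (2·KM·ML) ≈ -0.41945, so ∠M ≈ 114.80°.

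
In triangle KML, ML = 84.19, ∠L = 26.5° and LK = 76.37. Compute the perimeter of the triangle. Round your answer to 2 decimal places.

198.14

By the law of cosines, KM² = ML² + LK² − 2·ML·LK·cos L = 1412.2, so KM ≈ 37.579.
Semiperimeter s = (84.19+76.37+37.579)/2 = 99.07.
Perimeter = 84.19 + 76.37 + 37.579 = 198.14.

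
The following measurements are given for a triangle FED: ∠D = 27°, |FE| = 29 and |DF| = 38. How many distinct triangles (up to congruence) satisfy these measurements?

2

|DF|·sin D = 38·sin(27°) ≈ 17.25.
Since |DF| sin D < |FE| < |DF| (17.25 < 29 < 38), two triangles exist.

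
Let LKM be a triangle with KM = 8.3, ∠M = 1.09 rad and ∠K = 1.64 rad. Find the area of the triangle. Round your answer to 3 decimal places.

area ≈ 76.154

The third angle is ∠L = π − ∠K − ∠M = 0.412 rad.
Law of sines: ML = KM·sin K/sin L ≈ 20.697.
Law of sines: LK = KM·sin M/sin L ≈ 18.394.
Area = ½·KM·ML·sin M ≈ 76.154.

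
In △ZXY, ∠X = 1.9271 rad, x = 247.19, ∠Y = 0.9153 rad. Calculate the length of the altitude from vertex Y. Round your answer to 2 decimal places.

h_Y ≈ 72.86

The third angle is ∠Z = π − ∠X − ∠Y = 0.2992 rad.
Law of sines: z = x·sin Z/sin X ≈ 77.742.
Law of sines: y = x·sin Y/sin X ≈ 209.09.
Area = ½·x·z·sin Y ≈ 7617.1.
The altitude from Y has length 2·area/y ≈ 72.859.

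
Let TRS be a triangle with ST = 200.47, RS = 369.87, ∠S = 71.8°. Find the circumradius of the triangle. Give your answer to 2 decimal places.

190.26

By the law of cosines, TR² = RS² + ST² − 2·RS·ST·cos S = 1.3067e+05, so TR ≈ 361.49.
Area = ½·RS·ST·sin S ≈ 35219.
Circumradius = TR/(2 sin S) ≈ 190.26.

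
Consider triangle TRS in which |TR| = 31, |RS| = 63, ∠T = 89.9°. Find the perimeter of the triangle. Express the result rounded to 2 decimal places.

Law of sines: sin S = |TR|·sin T/|RS| ≈ 0.49206.
Since |RS| ≥ |TR|, only the acute value applies: ∠S ≈ 29.48°.
Then ∠R = 180° − ∠T − ∠S ≈ 60.62°.
Law of sines gives |ST| = |RS|·sin R/sin T ≈ 54.899.
Semiperimeter s = (63+54.899+31)/2 = 74.45.
Perimeter = 63 + 54.899 + 31 = 148.9.

perimeter ≈ 148.90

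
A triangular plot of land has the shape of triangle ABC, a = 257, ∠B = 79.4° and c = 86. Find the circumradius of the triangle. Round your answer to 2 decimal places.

By the law of cosines, b² = c² + a² − 2·c·a·cos B = 65314, so b ≈ 255.57.
Area = ½·c·a·sin B ≈ 10862.
Circumradius = b/(2 sin B) ≈ 130.

130.00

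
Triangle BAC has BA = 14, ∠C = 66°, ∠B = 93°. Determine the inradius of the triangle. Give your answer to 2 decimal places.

2.21

The third angle is ∠A = 180° − ∠C − ∠B = 21.00°.
Law of sines: AC = BA·sin B/sin C ≈ 15.304.
Law of sines: CB = BA·sin A/sin C ≈ 5.492.
Area = ½·BA·AC·sin A ≈ 38.391.
Semiperimeter s = (15.304+5.492+14)/2 = 17.398.
Inradius = area/s = 38.391/17.398 ≈ 2.2066.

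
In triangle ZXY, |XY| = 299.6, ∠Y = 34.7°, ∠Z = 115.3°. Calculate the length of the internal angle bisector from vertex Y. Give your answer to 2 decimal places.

203.67

The third angle is ∠X = 180° − ∠Y − ∠Z = 30.00°.
Law of sines: |YZ| = |XY|·sin X/sin Z ≈ 165.69.
Law of sines: |ZX| = |XY|·sin Y/sin Z ≈ 188.65.
The bisector from Y has length 2·|XY|·|YZ|·cos(∠Y/2)/(|XY|+|YZ|) ≈ 203.67.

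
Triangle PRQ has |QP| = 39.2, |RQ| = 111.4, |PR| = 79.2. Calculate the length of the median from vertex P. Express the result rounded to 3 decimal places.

m_P ≈ 28.322

Median from P: ½√(2·|QP|² + 2·|PR|² − |RQ|²) ≈ 28.322.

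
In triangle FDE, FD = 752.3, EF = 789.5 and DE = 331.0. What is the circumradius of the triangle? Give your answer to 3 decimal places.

By the law of cosines, cos F = (EF² + FD² − DE²) / (2·EF·FD) ≈ 0.90893, so ∠F ≈ 24.64°.
Circumradius = DE/(2 sin F) ≈ 396.94.

396.937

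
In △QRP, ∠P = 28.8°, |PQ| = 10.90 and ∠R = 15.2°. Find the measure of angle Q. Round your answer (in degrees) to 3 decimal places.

∠Q ≈ 136.000°

The third angle is ∠Q = 180° − ∠R − ∠P = 136.00°.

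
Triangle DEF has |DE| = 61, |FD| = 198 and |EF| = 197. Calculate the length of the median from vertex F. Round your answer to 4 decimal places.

Median from F: ½√(2·|EF|² + 2·|FD|² − |DE|²) ≈ 195.13.

195.1314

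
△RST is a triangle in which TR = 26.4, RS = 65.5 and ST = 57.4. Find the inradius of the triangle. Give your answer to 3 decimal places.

r ≈ 10.100

Semiperimeter s = (57.4 + 26.4 + 65.5)/2 = 74.65.
Heron's formula: area = √(74.65·17.25·48.25·9.15) ≈ 754.
Inradius = area/s = 754/74.65 ≈ 10.1.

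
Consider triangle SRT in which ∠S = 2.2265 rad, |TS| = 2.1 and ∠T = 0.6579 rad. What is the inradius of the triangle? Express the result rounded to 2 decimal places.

r ≈ 0.61

The third angle is ∠R = π − ∠T − ∠S = 0.2572 rad.
Law of sines: |RT| = |TS|·sin S/sin R ≈ 6.5437.
Law of sines: |SR| = |TS|·sin T/sin R ≈ 5.0481.
Area = ½·|TS|·|RT|·sin T ≈ 4.2013.
Semiperimeter s = (6.5437+2.1+5.0481)/2 = 6.8459.
Inradius = area/s = 4.2013/6.8459 ≈ 0.61369.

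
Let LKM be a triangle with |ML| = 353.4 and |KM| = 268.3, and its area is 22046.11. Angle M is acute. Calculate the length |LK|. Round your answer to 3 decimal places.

170.274

From area = ½·|KM|·|ML|·sin M, we get sin M = 2·area/(|KM|·|ML|) ≈ 0.46502.
Taking the acute solution, ∠M ≈ 27.71°.
Law of cosines then gives |LK| ≈ 170.27.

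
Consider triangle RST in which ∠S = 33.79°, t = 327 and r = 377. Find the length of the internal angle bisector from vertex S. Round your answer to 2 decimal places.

t_S ≈ 335.11

By the law of cosines, s² = t² + r² − 2·t·r·cos S = 44148, so s ≈ 210.11.
The bisector from S has length 2·t·r·cos(∠S/2)/(t+r) ≈ 335.11.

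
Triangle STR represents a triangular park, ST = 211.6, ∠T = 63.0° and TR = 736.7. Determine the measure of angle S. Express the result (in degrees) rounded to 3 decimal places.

100.601

By the law of cosines, RS² = ST² + TR² − 2·ST·TR·cos T = 4.4596e+05, so RS ≈ 667.8.
Law of cosines again: cos S = (RS² + ST² − TR²)/(2·RS·ST) ≈ -0.18397, so ∠S ≈ 100.60°.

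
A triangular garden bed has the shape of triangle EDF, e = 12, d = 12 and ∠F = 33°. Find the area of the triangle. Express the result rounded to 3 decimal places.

Area = ½·e·d·sin F ≈ 39.214.

area ≈ 39.214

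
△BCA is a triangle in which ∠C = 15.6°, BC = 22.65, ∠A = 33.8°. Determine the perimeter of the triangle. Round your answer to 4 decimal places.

The third angle is ∠B = 180° − ∠C − ∠A = 130.60°.
Law of sines: CA = BC·sin B/sin A ≈ 30.914.
Law of sines: AB = BC·sin C/sin A ≈ 10.949.
Semiperimeter s = (30.914+10.949+22.65)/2 = 32.257.
Perimeter = 30.914 + 10.949 + 22.65 = 64.514.

64.5136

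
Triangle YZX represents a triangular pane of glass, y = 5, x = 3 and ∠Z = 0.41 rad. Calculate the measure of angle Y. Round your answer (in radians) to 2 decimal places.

∠Y ≈ 2.24 rad

By the law of cosines, z² = x² + y² − 2·x·y·cos Z = 6.4864, so z ≈ 2.5468.
Law of cosines again: cos Y = (z² + x² − y²)/(2·z·x) ≈ -0.62258, so ∠Y ≈ 2.243 rad.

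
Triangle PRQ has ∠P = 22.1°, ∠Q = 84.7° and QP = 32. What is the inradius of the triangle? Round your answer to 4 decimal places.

r ≈ 5.1466

The third angle is ∠R = 180° − ∠Q − ∠P = 73.20°.
Law of sines: RQ = QP·sin P/sin R ≈ 12.576.
Law of sines: PR = QP·sin Q/sin R ≈ 33.284.
Area = ½·QP·RQ·sin Q ≈ 200.35.
Semiperimeter s = (12.576+32+33.284)/2 = 38.93.
Inradius = area/s = 200.35/38.93 ≈ 5.1466.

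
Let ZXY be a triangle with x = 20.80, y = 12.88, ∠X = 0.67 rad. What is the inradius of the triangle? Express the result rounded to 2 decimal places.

Law of sines: sin Y = y·sin X/x ≈ 0.38453.
Since x ≥ y, only the acute value applies: ∠Y ≈ 0.395 rad.
Then ∠Z = π − ∠X − ∠Y ≈ 2.077 rad.
Law of sines gives z = x·sin Z/sin X ≈ 29.296.
Area = ½·x·y·sin Z ≈ 117.16.
Semiperimeter s = (29.296+20.8+12.88)/2 = 31.488.
Inradius = area/s = 117.16/31.488 ≈ 3.7208.

3.72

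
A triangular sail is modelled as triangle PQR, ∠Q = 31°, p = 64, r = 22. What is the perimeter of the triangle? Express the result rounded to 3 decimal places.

By the law of cosines, q² = r² + p² − 2·r·p·cos Q = 2166.2, so q ≈ 46.543.
Semiperimeter s = (64+46.543+22)/2 = 66.271.
Perimeter = 64 + 46.543 + 22 = 132.54.

perimeter ≈ 132.543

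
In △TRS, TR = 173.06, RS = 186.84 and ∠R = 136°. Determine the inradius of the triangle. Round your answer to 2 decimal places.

32.38

By the law of cosines, ST² = TR² + RS² − 2·TR·RS·cos R = 1.1138e+05, so ST ≈ 333.73.
Area = ½·TR·RS·sin R ≈ 11231.
Semiperimeter s = (186.84+333.73+173.06)/2 = 346.82.
Inradius = area/s = 11231/346.82 ≈ 32.382.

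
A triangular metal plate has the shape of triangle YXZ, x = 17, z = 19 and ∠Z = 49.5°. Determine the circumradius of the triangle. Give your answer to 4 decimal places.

R ≈ 12.4933

Law of sines: sin X = x·sin Z/z ≈ 0.68036.
Since z ≥ x, only the acute value applies: ∠X ≈ 42.87°.
Then ∠Y = 180° − ∠Z − ∠X ≈ 87.63°.
Law of sines gives y = z·sin Y/sin Z ≈ 24.965.
Circumradius = z/(2 sin Z) ≈ 12.493.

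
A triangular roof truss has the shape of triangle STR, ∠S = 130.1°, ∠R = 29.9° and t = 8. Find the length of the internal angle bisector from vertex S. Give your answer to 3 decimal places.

The third angle is ∠T = 180° − ∠R − ∠S = 20.00°.
Law of sines: s = t·sin S/sin T ≈ 17.892.
Law of sines: r = t·sin R/sin T ≈ 11.66.
The bisector from S has length 2·t·r·cos(∠S/2)/(t+r) ≈ 4.0028.

4.003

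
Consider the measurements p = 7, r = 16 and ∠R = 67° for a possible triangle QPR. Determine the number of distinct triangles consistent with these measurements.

1

p·sin R = 7·sin(67°) ≈ 6.444.
Since r ≥ p, exactly one triangle exists.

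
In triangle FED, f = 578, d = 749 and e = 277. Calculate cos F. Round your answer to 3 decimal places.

0.732

By the law of cosines, cos F = (e² + d² − f²) / (2·e·d) ≈ 0.73177, so ∠F ≈ 0.750 rad.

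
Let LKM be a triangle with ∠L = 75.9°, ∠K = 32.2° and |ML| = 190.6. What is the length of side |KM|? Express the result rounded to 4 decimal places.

346.9053

The third angle is ∠M = 180° − ∠L − ∠K = 71.90°.
Law of sines: |KM| = |ML|·sin L/sin K ≈ 346.91.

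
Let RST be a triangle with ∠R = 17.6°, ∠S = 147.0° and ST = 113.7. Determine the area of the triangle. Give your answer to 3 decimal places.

The third angle is ∠T = 180° − ∠R − ∠S = 15.40°.
Law of sines: TR = ST·sin S/sin R ≈ 204.8.
Law of sines: RS = ST·sin T/sin R ≈ 99.857.
Area = ½·ST·TR·sin T ≈ 3091.8.

area ≈ 3091.843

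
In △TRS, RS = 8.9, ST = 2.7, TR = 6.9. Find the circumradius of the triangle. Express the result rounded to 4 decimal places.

5.8720

By the law of cosines, cos T = (ST² + TR² − RS²) / (2·ST·TR) ≈ -0.65244, so ∠T ≈ 130.73°.
Circumradius = RS/(2 sin T) ≈ 5.872.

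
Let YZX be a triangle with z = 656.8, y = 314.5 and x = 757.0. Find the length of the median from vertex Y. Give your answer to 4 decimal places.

m_Y ≈ 691.0066

Median from Y: ½√(2·z² + 2·x² − y²) ≈ 691.01.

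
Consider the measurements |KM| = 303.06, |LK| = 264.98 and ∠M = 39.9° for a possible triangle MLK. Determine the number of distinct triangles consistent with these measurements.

|KM|·sin M = 303.06·sin(39.9°) ≈ 194.4.
Since |KM| sin M < |LK| < |KM| (194.4 < 264.98 < 303.06), two triangles exist.

2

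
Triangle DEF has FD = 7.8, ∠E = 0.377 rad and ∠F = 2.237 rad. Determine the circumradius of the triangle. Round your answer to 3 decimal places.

R ≈ 10.594

The third angle is ∠D = π − ∠E − ∠F = 0.528 rad.
Law of sines: EF = FD·sin D/sin E ≈ 10.667.
Law of sines: DE = FD·sin F/sin E ≈ 16.657.
Circumradius = FD/(2 sin E) ≈ 10.594.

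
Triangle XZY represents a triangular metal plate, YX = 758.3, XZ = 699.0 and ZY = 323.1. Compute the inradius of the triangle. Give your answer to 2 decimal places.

Semiperimeter s = (323.1 + 758.3 + 699)/2 = 890.2.
Heron's formula: area = √(890.2·567.1·131.9·191.2) ≈ 1.1283e+05.
Inradius = area/s = 1.1283e+05/890.2 ≈ 126.75.

r ≈ 126.75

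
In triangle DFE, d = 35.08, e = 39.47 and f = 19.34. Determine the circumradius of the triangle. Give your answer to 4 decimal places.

19.7467

By the law of cosines, cos D = (f² + e² − d²) / (2·f·e) ≈ 0.45936, so ∠D ≈ 62.65°.
Circumradius = d/(2 sin D) ≈ 19.747.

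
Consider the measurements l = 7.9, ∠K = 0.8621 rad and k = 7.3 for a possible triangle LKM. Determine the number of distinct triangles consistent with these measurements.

2

l·sin K = 7.9·sin(0.8621 rad) ≈ 5.998.
Since l sin K < k < l (5.998 < 7.3 < 7.9), two triangles exist.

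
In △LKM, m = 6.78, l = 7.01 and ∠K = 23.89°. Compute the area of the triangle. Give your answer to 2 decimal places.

area ≈ 9.62

Area = ½·m·l·sin K ≈ 9.624.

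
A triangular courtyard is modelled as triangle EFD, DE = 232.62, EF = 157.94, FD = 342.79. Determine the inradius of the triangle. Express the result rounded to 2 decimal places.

r ≈ 42.69

Semiperimeter s = (342.79 + 232.62 + 157.94)/2 = 366.68.
Heron's formula: area = √(366.68·23.885·134.06·208.74) ≈ 15655.
Inradius = area/s = 15655/366.68 ≈ 42.693.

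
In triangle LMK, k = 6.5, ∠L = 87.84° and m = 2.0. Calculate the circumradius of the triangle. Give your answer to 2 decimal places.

By the law of cosines, l² = m² + k² − 2·m·k·cos L = 45.27, so l ≈ 6.7283.
Area = ½·m·k·sin L ≈ 6.4954.
Circumradius = l/(2 sin L) ≈ 3.3665.

3.37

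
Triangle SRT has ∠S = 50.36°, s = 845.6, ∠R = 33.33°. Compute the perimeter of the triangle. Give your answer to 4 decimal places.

2540.3864

The third angle is ∠T = 180° − ∠S − ∠R = 96.31°.
Law of sines: r = s·sin R/sin S ≈ 603.35.
Law of sines: t = s·sin T/sin S ≈ 1091.4.
Semiperimeter p = (845.6+603.35+1091.4)/2 = 1270.2.
Perimeter = 845.6 + 603.35 + 1091.4 = 2540.4.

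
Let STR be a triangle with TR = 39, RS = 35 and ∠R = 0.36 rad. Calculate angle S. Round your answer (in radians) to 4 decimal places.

∠S ≈ 1.6795 rad

By the law of cosines, ST² = TR² + RS² − 2·TR·RS·cos R = 191, so ST ≈ 13.82.
Law of cosines again: cos S = (RS² + ST² − TR²)/(2·RS·ST) ≈ -0.10853, so ∠S ≈ 1.680 rad.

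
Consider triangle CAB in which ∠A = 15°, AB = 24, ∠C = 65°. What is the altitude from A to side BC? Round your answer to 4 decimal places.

The third angle is ∠B = 180° − ∠C − ∠A = 100.00°.
Law of sines: BC = AB·sin A/sin C ≈ 6.8538.
Law of sines: CA = AB·sin B/sin C ≈ 26.079.
Area = ½·AB·BC·sin B ≈ 80.996.
The altitude from A has length 2·area/BC ≈ 23.635.

h_A ≈ 23.6354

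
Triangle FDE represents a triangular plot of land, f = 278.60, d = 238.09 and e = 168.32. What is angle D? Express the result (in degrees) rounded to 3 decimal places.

By the law of cosines, cos D = (e² + f² − d²) / (2·e·f) ≈ 0.52526, so ∠D ≈ 58.31°.

∠D ≈ 58.314°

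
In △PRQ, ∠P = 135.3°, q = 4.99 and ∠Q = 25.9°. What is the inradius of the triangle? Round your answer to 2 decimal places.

The third angle is ∠R = 180° − ∠Q − ∠P = 18.80°.
Law of sines: p = q·sin P/sin Q ≈ 8.0355.
Law of sines: r = q·sin R/sin Q ≈ 3.6815.
Area = ½·q·p·sin R ≈ 6.461.
Semiperimeter s = (8.0355+3.6815+4.99)/2 = 8.3535.
Inradius = area/s = 6.461/8.3535 ≈ 0.77344.

0.77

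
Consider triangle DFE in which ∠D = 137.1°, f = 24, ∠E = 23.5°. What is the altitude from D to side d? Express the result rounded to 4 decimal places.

The third angle is ∠F = 180° − ∠E − ∠D = 19.40°.
Law of sines: d = f·sin D/sin F ≈ 49.185.
Law of sines: e = f·sin E/sin F ≈ 28.811.
Area = ½·f·d·sin E ≈ 235.35.
The altitude from D has length 2·area/d ≈ 9.57.

9.5700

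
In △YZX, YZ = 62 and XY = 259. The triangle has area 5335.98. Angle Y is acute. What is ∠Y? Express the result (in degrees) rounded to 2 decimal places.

From area = ½·XY·YZ·sin Y, we get sin Y = 2·area/(XY·YZ) ≈ 0.66459.
Taking the acute solution, ∠Y ≈ 41.65°.

∠Y ≈ 41.65°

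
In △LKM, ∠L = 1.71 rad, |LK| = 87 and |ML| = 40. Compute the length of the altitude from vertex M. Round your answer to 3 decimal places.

h_M ≈ 39.613

By the law of cosines, |KM|² = |ML|² + |LK|² − 2·|ML|·|LK|·cos L = 10135, so |KM| ≈ 100.67.
Area = ½·|ML|·|LK|·sin L ≈ 1723.2.
The altitude from M has length 2·area/|LK| ≈ 39.613.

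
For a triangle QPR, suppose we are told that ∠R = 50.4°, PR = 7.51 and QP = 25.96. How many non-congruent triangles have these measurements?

PR·sin R = 7.51·sin(50.4°) ≈ 5.787.
Since QP ≥ PR, exactly one triangle exists.

1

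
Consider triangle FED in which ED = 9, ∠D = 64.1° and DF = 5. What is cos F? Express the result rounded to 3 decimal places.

cos F ≈ 0.131

By the law of cosines, FE² = ED² + DF² − 2·ED·DF·cos D = 66.688, so FE ≈ 8.1663.
Law of cosines again: cos F = (DF² + FE² − ED²)/(2·DF·FE) ≈ 0.13088, so ∠F ≈ 82.48°.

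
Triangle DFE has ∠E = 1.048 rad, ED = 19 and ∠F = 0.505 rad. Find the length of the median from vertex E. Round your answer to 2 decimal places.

25.73

The third angle is ∠D = π − ∠F − ∠E = 1.589 rad.
Law of sines: FE = ED·sin D/sin F ≈ 39.266.
Law of sines: DF = ED·sin E/sin F ≈ 34.026.
Median from E: ½√(2·FE² + 2·ED² − DF²) ≈ 25.728.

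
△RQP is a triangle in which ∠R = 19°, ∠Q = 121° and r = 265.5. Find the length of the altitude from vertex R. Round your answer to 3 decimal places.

449.320

The third angle is ∠P = 180° − ∠R − ∠Q = 40.00°.
Law of sines: q = r·sin Q/sin R ≈ 699.02.
Law of sines: p = r·sin P/sin R ≈ 524.19.
Area = ½·r·q·sin P ≈ 59647.
The altitude from R has length 2·area/r ≈ 449.32.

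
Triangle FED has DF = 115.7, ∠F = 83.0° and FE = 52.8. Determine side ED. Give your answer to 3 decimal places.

By the law of cosines, ED² = DF² + FE² − 2·DF·FE·cos F = 14685, so ED ≈ 121.18.

121.183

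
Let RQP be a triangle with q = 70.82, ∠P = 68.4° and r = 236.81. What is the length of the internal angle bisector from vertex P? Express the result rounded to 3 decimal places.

t_P ≈ 90.179

By the law of cosines, p² = r² + q² − 2·r·q·cos P = 48747, so p ≈ 220.79.
The bisector from P has length 2·r·q·cos(∠P/2)/(r+q) ≈ 90.179.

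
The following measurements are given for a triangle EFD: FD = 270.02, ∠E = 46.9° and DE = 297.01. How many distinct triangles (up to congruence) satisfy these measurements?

DE·sin E = 297.01·sin(46.9°) ≈ 216.9.
Since DE sin E < FD < DE (216.9 < 270.02 < 297.01), two triangles exist.

2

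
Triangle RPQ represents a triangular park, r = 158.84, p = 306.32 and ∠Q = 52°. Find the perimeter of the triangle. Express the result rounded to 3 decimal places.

708.370

By the law of cosines, q² = r² + p² − 2·r·p·cos Q = 59151, so q ≈ 243.21.
Semiperimeter s = (158.84+306.32+243.21)/2 = 354.18.
Perimeter = 158.84 + 306.32 + 243.21 = 708.37.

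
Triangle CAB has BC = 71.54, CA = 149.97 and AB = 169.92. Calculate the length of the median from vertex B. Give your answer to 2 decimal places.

Median from B: ½√(2·AB² + 2·BC² − CA²) ≈ 106.64.

m_B ≈ 106.64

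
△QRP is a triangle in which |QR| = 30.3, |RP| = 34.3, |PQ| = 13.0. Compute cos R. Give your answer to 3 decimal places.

By the law of cosines, cos R = (|QR|² + |RP|² − |PQ|²) / (2·|QR|·|RP|) ≈ 0.92639, so ∠R ≈ 22.12°.

0.926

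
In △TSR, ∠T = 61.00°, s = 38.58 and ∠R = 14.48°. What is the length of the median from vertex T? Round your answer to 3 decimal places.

22.139

The third angle is ∠S = 180° − ∠R − ∠T = 104.52°.
Law of sines: t = s·sin T/sin S ≈ 34.856.
Law of sines: r = s·sin R/sin S ≈ 9.9649.
Median from T: ½√(2·s² + 2·r² − t²) ≈ 22.139.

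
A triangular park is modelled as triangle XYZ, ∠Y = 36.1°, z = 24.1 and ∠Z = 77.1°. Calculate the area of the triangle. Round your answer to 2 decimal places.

area ≈ 161.34

The third angle is ∠X = 180° − ∠Y − ∠Z = 66.80°.
Law of sines: x = z·sin X/sin Z ≈ 22.725.
Law of sines: y = z·sin Y/sin Z ≈ 14.567.
Area = ½·z·x·sin Y ≈ 161.34.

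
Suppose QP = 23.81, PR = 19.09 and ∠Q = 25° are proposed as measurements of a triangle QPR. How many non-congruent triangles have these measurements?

2

QP·sin Q = 23.81·sin(25°) ≈ 10.06.
Since QP sin Q < PR < QP (10.06 < 19.09 < 23.81), two triangles exist.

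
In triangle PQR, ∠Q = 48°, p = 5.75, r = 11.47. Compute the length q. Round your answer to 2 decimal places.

8.74

By the law of cosines, q² = r² + p² − 2·r·p·cos Q = 76.362, so q ≈ 8.7385.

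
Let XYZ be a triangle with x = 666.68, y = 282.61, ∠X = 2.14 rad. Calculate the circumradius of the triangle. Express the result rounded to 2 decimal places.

395.74

Law of sines: sin Y = y·sin X/x ≈ 0.35707.
Since x ≥ y, only the acute value applies: ∠Y ≈ 0.365 rad.
Then ∠Z = π − ∠X − ∠Y ≈ 0.636 rad.
Law of sines gives z = x·sin Z/sin X ≈ 470.42.
Circumradius = x/(2 sin X) ≈ 395.74.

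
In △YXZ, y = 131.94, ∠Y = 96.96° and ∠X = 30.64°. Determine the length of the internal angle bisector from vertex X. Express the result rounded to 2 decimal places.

t_X ≈ 112.97

The third angle is ∠Z = 180° − ∠Y − ∠X = 52.40°.
Law of sines: x = y·sin X/sin Y ≈ 67.741.
Law of sines: z = y·sin Z/sin Y ≈ 105.31.
The bisector from X has length 2·z·y·cos(∠X/2)/(z+y) ≈ 112.97.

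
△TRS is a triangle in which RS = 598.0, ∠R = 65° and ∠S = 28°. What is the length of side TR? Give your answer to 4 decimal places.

281.1293

The third angle is ∠T = 180° − ∠R − ∠S = 87.00°.
Law of sines: TR = RS·sin S/sin T ≈ 281.13.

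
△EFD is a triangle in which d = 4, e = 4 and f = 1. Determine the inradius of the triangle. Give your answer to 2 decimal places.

r ≈ 0.44

Semiperimeter s = (4 + 1 + 4)/2 = 4.5.
Heron's formula: area = √(4.5·0.5·3.5·0.5) ≈ 1.9843.
Inradius = area/s = 1.9843/4.5 ≈ 0.44096.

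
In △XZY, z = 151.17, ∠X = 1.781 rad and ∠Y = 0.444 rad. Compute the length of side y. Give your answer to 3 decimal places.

The third angle is ∠Z = π − ∠Y − ∠X = 0.917 rad.
Law of sines: y = z·sin Y/sin Z ≈ 81.831.

81.831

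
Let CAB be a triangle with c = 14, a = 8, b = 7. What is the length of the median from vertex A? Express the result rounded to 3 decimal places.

10.320

Median from A: ½√(2·b² + 2·c² − a²) ≈ 10.32.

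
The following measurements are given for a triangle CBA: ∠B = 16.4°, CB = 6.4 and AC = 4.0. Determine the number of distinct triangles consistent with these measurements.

2

CB·sin B = 6.4·sin(16.4°) ≈ 1.807.
Since CB sin B < AC < CB (1.807 < 4.0 < 6.4), two triangles exist.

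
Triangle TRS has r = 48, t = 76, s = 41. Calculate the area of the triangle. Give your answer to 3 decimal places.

area ≈ 876.228

Semiperimeter p = (76 + 48 + 41)/2 = 82.5.
Heron's formula: area = √(82.5·6.5·34.5·41.5) ≈ 876.23.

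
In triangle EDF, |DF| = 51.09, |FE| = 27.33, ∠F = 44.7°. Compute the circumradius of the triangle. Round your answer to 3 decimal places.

By the law of cosines, |ED|² = |DF|² + |FE|² − 2·|DF|·|FE|·cos F = 1372.2, so |ED| ≈ 37.043.
Area = ½·|DF|·|FE|·sin F ≈ 491.07.
Circumradius = |ED|/(2 sin F) ≈ 26.331.

26.331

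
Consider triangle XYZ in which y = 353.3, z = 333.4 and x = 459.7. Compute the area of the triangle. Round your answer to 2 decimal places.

Semiperimeter s = (459.7 + 353.3 + 333.4)/2 = 573.2.
Heron's formula: area = √(573.2·113.5·219.9·239.8) ≈ 58572.

58571.75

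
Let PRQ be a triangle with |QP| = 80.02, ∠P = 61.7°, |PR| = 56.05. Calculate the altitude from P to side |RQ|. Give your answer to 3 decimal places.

54.285

By the law of cosines, |RQ|² = |QP|² + |PR|² − 2·|QP|·|PR|·cos P = 5292.1, so |RQ| ≈ 72.747.
Area = ½·|QP|·|PR|·sin P ≈ 1974.5.
The altitude from P has length 2·area/|RQ| ≈ 54.285.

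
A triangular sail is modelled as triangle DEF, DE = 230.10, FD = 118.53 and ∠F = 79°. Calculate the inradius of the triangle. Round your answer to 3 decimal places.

Law of sines: sin E = FD·sin F/DE ≈ 0.50566.
Since DE ≥ FD, only the acute value applies: ∠E ≈ 30.38°.
Then ∠D = 180° − ∠F − ∠E ≈ 70.62°.
Law of sines gives EF = DE·sin D/sin F ≈ 221.13.
Area = ½·DE·FD·sin D ≈ 12865.
Semiperimeter s = (221.13+118.53+230.1)/2 = 284.88.
Inradius = area/s = 12865/284.88 ≈ 45.158.

45.158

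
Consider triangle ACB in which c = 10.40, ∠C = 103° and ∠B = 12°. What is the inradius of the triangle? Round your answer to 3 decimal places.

0.938

The third angle is ∠A = 180° − ∠C − ∠B = 65.00°.
Law of sines: a = c·sin A/sin C ≈ 9.6735.
Law of sines: b = c·sin B/sin C ≈ 2.2192.
Area = ½·c·a·sin B ≈ 10.458.
Semiperimeter s = (9.6735+10.4+2.2192)/2 = 11.146.
Inradius = area/s = 10.458/11.146 ≈ 0.93829.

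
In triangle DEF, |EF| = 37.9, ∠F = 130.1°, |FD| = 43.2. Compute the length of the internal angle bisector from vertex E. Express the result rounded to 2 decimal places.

t_E ≈ 48.68

By the law of cosines, |DE|² = |EF|² + |FD|² − 2·|EF|·|FD|·cos F = 5411.9, so |DE| ≈ 73.565.
Law of cosines again: cos E = (|DE|² + |EF|² − |FD|²)/(2·|DE|·|EF|) ≈ 0.89344, so ∠E ≈ 26.69°.
The bisector from E has length 2·|DE|·|EF|·cos(∠E/2)/(|DE|+|EF|) ≈ 48.676.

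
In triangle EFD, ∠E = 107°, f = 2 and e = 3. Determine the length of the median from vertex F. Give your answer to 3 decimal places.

2.234

Law of sines: sin F = f·sin E/e ≈ 0.63754.
Since e ≥ f, only the acute value applies: ∠F ≈ 39.61°.
Then ∠D = 180° − ∠E − ∠F ≈ 33.39°.
Law of sines gives d = e·sin D/sin E ≈ 1.7265.
Median from F: ½√(2·d² + 2·e² − f²) ≈ 2.2339.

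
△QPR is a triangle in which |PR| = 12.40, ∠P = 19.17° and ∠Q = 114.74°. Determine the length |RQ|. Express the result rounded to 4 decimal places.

4.4833

The third angle is ∠R = 180° − ∠Q − ∠P = 46.09°.
Law of sines: |RQ| = |PR|·sin P/sin Q ≈ 4.4833.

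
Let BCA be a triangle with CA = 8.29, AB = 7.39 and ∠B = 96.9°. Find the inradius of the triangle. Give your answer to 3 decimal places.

r ≈ 1.169

Law of sines: sin C = AB·sin B/CA ≈ 0.88498.
Since CA ≥ AB, only the acute value applies: ∠C ≈ 62.25°.
Then ∠A = 180° − ∠B − ∠C ≈ 20.85°.
Law of sines gives BC = CA·sin A/sin B ≈ 2.9723.
Area = ½·CA·AB·sin A ≈ 10.903.
Semiperimeter s = (8.29+7.39+2.9723)/2 = 9.3261.
Inradius = area/s = 10.903/9.3261 ≈ 1.1691.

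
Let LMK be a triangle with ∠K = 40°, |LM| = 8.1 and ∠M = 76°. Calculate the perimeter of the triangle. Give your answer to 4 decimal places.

The third angle is ∠L = 180° − ∠M − ∠K = 64.00°.
Law of sines: |MK| = |LM|·sin L/sin K ≈ 11.326.
Law of sines: |KL| = |LM|·sin M/sin K ≈ 12.227.
Semiperimeter s = (11.326+12.227+8.1)/2 = 15.827.
Perimeter = 11.326 + 12.227 + 8.1 = 31.653.

31.6531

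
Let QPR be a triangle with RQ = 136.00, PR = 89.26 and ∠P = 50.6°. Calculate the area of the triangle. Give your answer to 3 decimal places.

5996.191

Law of sines: sin Q = PR·sin P/RQ ≈ 0.50716.
Since RQ ≥ PR, only the acute value applies: ∠Q ≈ 30.48°.
Then ∠R = 180° − ∠P − ∠Q ≈ 98.92°.
Law of sines gives QP = RQ·sin R/sin P ≈ 173.87.
Area = ½·RQ·PR·sin R ≈ 5996.2.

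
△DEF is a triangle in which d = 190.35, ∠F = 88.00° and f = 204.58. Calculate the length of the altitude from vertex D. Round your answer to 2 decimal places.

81.85

Law of sines: sin D = d·sin F/f ≈ 0.92988.
Since f ≥ d, only the acute value applies: ∠D ≈ 68.42°.
Then ∠E = 180° − ∠F − ∠D ≈ 23.58°.
Law of sines gives e = f·sin E/sin F ≈ 81.903.
Area = ½·f·d·sin E ≈ 7790.3.
The altitude from D has length 2·area/d ≈ 81.853.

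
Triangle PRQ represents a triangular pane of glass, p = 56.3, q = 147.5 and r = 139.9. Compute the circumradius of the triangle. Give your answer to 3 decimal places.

By the law of cosines, cos P = (r² + q² − p²) / (2·r·q) ≈ 0.92460, so ∠P ≈ 0.3908 rad.
Circumradius = p/(2 sin P) ≈ 73.895.

73.895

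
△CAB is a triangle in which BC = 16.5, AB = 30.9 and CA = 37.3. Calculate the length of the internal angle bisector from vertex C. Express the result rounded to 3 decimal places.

20.308

By the law of cosines, cos C = (BC² + CA² − AB²) / (2·BC·CA) ≈ 0.57578, so ∠C ≈ 54.85°.
The bisector from C has length 2·BC·CA·cos(∠C/2)/(BC+CA) ≈ 20.308.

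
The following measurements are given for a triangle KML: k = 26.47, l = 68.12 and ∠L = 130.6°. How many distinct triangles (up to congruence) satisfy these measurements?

k·sin L = 26.47·sin(130.6°) ≈ 20.1.
Since ∠L is not acute, a triangle exists only if l > k; here l > k, so there is exactly one triangle.

1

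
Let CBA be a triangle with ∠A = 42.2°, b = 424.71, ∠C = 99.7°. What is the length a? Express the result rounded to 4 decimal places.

462.3499

The third angle is ∠B = 180° − ∠A − ∠C = 38.10°.
Law of sines: a = b·sin A/sin B ≈ 462.35.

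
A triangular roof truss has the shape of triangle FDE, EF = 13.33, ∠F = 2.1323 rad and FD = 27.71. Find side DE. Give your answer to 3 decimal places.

By the law of cosines, DE² = EF² + FD² − 2·EF·FD·cos F = 1338.9, so DE ≈ 36.591.

36.591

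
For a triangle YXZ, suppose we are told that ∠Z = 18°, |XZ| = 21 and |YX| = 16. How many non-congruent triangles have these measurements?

|XZ|·sin Z = 21·sin(18°) ≈ 6.489.
Since |XZ| sin Z < |YX| < |XZ| (6.489 < 16 < 21), two triangles exist.

2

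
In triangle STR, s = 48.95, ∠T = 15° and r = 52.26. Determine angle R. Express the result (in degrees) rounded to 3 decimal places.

By the law of cosines, t² = r² + s² − 2·r·s·cos T = 185.29, so t ≈ 13.612.
Law of cosines again: cos R = (s² + t² − r²)/(2·s·t) ≈ -0.11235, so ∠R ≈ 96.45°.

96.451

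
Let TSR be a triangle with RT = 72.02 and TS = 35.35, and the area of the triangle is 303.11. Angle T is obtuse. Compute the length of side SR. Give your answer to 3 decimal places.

106.686

From area = ½·RT·TS·sin T, we get sin T = 2·area/(RT·TS) ≈ 0.23812.
Taking the obtuse solution, ∠T ≈ 166.22°.
Law of cosines then gives SR ≈ 106.69.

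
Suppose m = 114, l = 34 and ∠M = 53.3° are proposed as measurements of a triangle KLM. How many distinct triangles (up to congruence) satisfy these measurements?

1

l·sin M = 34·sin(53.3°) ≈ 27.26.
Since m ≥ l, exactly one triangle exists.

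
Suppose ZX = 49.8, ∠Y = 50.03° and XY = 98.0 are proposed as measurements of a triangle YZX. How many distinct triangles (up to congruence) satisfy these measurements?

XY·sin Y = 98.0·sin(50.03°) ≈ 75.11.
Since ZX = 49.8 < 75.11 = XY sin Y, no triangle exists.

0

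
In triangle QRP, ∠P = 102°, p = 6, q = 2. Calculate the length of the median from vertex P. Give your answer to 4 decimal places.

2.6104

Law of sines: sin Q = q·sin P/p ≈ 0.32605.
Since p ≥ q, only the acute value applies: ∠Q ≈ 19.03°.
Then ∠R = 180° − ∠P − ∠Q ≈ 58.97°.
Law of sines gives r = p·sin R/sin P ≈ 5.2563.
Median from P: ½√(2·q² + 2·r² − p²) ≈ 2.6104.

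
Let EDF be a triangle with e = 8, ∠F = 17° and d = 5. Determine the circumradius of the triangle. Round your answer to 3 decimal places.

6.045

By the law of cosines, f² = e² + d² − 2·e·d·cos F = 12.496, so f ≈ 3.5349.
Area = ½·e·d·sin F ≈ 5.8474.
Circumradius = f/(2 sin F) ≈ 6.0452.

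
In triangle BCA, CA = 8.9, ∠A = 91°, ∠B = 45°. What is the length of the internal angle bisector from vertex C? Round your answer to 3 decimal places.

9.667

The third angle is ∠C = 180° − ∠A − ∠B = 44.00°.
Law of sines: AB = CA·sin C/sin B ≈ 8.7433.
Law of sines: BC = CA·sin A/sin B ≈ 12.585.
The bisector from C has length 2·BC·CA·cos(∠C/2)/(BC+CA) ≈ 9.6671.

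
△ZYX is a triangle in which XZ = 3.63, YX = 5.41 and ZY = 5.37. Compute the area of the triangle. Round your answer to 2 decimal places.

9.21

Semiperimeter s = (5.41 + 3.63 + 5.37)/2 = 7.205.
Heron's formula: area = √(7.205·1.795·3.575·1.835) ≈ 9.211.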